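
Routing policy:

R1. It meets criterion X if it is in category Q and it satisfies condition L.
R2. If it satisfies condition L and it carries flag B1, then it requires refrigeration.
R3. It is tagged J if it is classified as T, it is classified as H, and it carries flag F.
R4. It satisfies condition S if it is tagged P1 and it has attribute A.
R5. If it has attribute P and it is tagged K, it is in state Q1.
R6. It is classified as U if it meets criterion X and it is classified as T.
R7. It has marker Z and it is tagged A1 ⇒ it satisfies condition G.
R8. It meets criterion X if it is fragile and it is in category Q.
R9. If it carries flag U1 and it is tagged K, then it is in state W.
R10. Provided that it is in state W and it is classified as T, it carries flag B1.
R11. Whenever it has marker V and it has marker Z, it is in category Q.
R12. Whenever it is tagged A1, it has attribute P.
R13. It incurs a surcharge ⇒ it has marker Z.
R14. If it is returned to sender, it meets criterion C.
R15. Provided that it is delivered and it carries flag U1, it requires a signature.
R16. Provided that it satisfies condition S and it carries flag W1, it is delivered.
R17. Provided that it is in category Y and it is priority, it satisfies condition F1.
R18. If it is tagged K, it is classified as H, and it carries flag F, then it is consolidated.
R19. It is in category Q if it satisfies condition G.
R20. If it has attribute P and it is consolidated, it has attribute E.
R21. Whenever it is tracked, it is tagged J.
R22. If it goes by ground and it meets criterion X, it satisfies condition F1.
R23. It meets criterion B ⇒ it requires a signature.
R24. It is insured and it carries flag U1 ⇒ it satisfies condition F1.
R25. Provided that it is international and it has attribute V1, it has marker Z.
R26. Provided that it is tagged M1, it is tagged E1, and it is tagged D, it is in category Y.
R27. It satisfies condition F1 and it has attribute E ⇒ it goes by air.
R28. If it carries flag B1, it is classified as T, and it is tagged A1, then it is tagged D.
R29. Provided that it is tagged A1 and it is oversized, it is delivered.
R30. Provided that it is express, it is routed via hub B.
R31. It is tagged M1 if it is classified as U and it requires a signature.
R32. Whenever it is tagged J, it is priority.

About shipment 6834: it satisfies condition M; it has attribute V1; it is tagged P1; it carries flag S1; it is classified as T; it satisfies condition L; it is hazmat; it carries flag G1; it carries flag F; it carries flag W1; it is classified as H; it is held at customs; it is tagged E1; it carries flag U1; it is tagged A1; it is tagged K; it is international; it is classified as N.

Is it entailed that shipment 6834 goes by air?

Forward chaining from the given facts derives: is tagged J, is in state W, carries flag B1, has attribute P, is consolidated, has attribute E, has marker Z, is tagged D, is priority, requires refrigeration, is in state Q1, satisfies condition G, is in category Q, meets criterion X, is classified as U.
The only rule concluding "it goes by air" is R27, which needs "it satisfies condition F1"; that is never established.

No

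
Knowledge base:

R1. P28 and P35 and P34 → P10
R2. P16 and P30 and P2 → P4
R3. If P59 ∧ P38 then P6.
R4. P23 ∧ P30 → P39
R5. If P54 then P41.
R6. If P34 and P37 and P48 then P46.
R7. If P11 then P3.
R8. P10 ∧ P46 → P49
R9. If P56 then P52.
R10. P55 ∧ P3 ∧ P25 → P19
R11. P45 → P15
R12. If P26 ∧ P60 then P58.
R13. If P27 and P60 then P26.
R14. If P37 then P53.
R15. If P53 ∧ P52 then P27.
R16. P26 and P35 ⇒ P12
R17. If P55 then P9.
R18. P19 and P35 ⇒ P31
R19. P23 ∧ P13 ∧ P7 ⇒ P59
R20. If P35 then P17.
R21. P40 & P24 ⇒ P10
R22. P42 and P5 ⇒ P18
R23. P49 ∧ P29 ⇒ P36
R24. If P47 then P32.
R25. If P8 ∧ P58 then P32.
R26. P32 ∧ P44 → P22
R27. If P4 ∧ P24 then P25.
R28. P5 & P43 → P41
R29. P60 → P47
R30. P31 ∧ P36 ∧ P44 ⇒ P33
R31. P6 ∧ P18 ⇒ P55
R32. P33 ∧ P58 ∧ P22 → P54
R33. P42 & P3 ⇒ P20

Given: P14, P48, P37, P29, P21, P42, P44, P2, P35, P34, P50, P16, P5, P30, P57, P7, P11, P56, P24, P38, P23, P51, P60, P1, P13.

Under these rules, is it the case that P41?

Forward chaining from the given facts derives: P4, P39, P46, P3, P52, P53, P27, P59, P17, P18, P25, P47, P20, P6, P26, P12, P32, P22, P55, P19, P58, P9, P31.
Rules concluding P41: R5 needs P54; R28 needs P43 — none of these are established.

No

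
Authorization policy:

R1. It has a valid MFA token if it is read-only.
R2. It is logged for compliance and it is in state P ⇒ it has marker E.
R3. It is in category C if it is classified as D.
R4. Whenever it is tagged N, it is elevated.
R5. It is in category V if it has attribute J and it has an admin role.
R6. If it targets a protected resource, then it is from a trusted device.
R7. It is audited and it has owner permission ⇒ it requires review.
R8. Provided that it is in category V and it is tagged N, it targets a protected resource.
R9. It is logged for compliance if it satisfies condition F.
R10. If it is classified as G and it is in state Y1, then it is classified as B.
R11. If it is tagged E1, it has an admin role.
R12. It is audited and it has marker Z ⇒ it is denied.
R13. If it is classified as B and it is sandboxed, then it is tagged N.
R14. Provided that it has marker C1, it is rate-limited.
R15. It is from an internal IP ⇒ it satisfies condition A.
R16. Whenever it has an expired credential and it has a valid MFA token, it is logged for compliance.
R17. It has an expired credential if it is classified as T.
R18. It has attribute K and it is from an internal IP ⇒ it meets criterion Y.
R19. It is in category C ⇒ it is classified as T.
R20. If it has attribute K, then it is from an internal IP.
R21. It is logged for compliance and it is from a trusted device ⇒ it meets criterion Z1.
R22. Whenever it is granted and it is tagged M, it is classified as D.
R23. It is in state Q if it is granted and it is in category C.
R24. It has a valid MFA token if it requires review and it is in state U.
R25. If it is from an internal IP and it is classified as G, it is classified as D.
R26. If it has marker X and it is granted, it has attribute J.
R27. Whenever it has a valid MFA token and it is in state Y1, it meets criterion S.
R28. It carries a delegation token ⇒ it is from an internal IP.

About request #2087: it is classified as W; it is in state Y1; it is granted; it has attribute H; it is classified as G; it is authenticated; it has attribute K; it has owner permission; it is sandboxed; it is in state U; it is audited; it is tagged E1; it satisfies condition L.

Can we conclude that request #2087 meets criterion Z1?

No

Forward chaining from the given facts derives: requires review, is classified as B, has an admin role, is tagged N, is from an internal IP, has a valid MFA token, is classified as D, meets criterion S, is in category C, is elevated, satisfies condition A, meets criterion Y, is classified as T, is in state Q, has an expired credential, is logged for compliance.
The only rule concluding "it meets criterion Z1" is R21, which needs "it is from a trusted device"; that is never established.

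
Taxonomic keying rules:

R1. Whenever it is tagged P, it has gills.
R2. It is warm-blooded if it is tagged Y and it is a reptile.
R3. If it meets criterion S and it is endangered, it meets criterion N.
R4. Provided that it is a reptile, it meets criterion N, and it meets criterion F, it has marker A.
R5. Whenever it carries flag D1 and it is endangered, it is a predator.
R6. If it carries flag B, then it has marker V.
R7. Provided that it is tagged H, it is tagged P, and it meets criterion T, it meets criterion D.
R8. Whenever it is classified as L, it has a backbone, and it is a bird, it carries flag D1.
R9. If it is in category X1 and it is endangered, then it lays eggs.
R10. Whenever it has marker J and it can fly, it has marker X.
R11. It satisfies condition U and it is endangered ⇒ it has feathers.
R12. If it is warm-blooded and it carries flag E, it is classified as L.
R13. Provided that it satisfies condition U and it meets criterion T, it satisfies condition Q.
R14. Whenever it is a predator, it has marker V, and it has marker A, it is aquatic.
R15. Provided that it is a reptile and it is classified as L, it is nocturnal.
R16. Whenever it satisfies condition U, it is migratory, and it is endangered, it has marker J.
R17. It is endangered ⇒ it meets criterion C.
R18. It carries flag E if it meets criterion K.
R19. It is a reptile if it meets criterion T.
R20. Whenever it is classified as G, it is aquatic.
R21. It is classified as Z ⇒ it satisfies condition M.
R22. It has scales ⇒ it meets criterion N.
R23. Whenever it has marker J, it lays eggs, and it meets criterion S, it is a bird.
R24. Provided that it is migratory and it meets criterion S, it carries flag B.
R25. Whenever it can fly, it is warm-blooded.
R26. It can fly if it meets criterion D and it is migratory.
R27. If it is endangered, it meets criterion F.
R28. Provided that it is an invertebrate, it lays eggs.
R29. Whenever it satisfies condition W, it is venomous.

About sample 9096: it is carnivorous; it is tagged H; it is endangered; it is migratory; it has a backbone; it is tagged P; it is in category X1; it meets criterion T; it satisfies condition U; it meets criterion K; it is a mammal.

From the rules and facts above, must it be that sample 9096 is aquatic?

No

Forward chaining from the given facts derives: has gills, meets criterion D, lays eggs, has feathers, satisfies condition Q, has marker J, meets criterion C, carries flag E, is a reptile, can fly, meets criterion F, has marker X, is warm-blooded, is classified as L, is nocturnal.
Rules concluding "it is aquatic": R14 needs "it is a predator"; R20 needs "it is classified as G" — none of these are established.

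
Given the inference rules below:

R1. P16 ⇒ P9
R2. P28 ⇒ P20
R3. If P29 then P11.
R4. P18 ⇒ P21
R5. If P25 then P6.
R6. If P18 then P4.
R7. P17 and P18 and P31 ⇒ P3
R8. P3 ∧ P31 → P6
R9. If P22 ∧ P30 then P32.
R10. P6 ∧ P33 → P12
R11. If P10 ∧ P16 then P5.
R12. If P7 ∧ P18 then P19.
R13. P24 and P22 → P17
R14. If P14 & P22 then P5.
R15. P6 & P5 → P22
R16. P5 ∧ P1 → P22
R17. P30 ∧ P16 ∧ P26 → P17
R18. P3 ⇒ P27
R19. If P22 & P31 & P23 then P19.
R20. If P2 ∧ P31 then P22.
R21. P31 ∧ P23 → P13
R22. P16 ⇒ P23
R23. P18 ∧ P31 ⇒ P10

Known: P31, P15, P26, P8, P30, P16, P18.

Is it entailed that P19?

Yes

P17  (by R17: P30, P16, P26)
P23  (by R22: P16)
P10  (by R23: P18, P31)
P3  (by R7: P17, P18, P31)
P6  (by R8: P3, P31)
P5  (by R11: P10, P16)
P22  (by R15: P6, P5)
P19  (by R19: P22, P31, P23)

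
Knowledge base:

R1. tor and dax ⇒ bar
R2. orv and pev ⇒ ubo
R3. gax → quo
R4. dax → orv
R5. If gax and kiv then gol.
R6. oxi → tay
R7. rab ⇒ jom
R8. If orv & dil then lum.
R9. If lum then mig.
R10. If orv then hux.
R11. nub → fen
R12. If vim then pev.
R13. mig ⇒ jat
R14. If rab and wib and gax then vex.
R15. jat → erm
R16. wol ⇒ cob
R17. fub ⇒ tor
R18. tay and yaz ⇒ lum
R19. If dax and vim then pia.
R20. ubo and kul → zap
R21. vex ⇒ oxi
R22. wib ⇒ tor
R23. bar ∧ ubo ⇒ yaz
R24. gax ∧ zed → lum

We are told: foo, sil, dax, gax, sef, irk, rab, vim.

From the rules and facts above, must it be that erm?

Forward chaining from the given facts derives: quo, orv, jom, hux, pev, pia, ubo.
The only rule concluding erm is R15, which needs jat; that is never established.

No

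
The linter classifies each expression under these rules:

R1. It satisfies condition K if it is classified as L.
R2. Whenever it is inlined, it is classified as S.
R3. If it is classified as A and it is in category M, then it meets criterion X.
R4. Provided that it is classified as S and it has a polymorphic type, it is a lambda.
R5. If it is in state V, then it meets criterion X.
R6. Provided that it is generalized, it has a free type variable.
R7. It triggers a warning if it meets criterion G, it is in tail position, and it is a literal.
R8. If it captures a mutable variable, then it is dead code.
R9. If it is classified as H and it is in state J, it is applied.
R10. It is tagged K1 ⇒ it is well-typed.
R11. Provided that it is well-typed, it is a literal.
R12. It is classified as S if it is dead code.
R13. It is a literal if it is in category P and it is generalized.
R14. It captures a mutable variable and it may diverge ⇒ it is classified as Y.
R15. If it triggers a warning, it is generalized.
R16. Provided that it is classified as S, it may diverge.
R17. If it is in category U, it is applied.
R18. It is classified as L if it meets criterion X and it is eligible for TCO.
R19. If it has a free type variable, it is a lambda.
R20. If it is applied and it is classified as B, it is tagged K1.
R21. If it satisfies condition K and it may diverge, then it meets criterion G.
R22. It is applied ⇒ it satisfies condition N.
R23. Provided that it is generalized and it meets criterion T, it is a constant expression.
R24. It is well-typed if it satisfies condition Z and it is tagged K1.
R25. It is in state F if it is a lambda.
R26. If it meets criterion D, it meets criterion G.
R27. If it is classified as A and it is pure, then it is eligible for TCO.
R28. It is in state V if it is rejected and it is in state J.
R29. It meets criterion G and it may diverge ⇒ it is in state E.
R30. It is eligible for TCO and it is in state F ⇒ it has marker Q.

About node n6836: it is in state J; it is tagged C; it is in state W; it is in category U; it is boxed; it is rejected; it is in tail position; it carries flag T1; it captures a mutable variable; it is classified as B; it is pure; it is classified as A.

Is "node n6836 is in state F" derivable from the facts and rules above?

Yes

By R8 (it captures a mutable variable): it is dead code.
By R12 (it is dead code): it is classified as S.
By R16 (it is classified as S): it may diverge.
By R17 (it is in category U): it is applied.
By R20 (it is applied, it is classified as B): it is tagged K1.
By R27 (it is classified as A, it is pure): it is eligible for TCO.
By R28 (it is rejected, it is in state J): it is in state V.
By R5 (it is in state V): it meets criterion X.
By R10 (it is tagged K1): it is well-typed.
By R11 (it is well-typed): it is a literal.
By R18 (it meets criterion X, it is eligible for TCO): it is classified as L.
By R1 (it is classified as L): it satisfies condition K.
By R21 (it satisfies condition K, it may diverge): it meets criterion G.
By R7 (it meets criterion G, it is in tail position, it is a literal): it triggers a warning.
By R15 (it triggers a warning): it is generalized.
By R6 (it is generalized): it has a free type variable.
By R19 (it has a free type variable): it is a lambda.
By R25 (it is a lambda): it is in state F.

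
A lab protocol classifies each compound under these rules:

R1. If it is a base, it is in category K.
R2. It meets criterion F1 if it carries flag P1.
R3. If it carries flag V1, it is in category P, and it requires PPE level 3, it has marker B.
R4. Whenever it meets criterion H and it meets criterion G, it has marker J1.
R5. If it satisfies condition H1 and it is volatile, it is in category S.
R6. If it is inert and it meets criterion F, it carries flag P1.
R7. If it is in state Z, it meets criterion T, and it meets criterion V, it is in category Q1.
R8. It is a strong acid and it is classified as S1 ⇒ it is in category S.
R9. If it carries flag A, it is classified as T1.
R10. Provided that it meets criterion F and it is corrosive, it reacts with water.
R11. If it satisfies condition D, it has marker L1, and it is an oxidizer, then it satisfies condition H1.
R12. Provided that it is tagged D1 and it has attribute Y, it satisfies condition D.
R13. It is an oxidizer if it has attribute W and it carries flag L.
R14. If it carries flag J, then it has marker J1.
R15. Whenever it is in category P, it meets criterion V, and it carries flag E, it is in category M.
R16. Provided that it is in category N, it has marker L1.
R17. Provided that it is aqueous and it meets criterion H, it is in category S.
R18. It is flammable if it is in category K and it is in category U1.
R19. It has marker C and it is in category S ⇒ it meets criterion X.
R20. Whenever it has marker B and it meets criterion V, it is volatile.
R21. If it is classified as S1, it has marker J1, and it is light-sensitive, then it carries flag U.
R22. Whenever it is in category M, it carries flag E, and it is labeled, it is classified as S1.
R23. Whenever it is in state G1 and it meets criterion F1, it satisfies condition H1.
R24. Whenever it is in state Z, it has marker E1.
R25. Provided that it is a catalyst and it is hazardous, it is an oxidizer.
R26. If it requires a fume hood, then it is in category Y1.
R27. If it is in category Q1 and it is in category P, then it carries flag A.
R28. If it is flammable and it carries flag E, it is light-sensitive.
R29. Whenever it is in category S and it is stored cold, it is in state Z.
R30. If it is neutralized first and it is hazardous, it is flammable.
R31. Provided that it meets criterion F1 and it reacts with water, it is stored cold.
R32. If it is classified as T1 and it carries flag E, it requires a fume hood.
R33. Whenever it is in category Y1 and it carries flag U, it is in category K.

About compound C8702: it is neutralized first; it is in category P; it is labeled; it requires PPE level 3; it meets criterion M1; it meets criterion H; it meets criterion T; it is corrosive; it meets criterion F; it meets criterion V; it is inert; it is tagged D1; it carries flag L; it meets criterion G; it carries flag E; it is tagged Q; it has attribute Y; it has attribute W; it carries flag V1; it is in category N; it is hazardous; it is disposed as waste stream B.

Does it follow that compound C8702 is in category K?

By R3 (it carries flag V1, it is in category P, it requires PPE level 3): it has marker B.
By R4 (it meets criterion H, it meets criterion G): it has marker J1.
By R6 (it is inert, it meets criterion F): it carries flag P1.
By R10 (it meets criterion F, it is corrosive): it reacts with water.
By R12 (it is tagged D1, it has attribute Y): it satisfies condition D.
By R13 (it has attribute W, it carries flag L): it is an oxidizer.
By R15 (it is in category P, it meets criterion V, it carries flag E): it is in category M.
By R16 (it is in category N): it has marker L1.
By R20 (it has marker B, it meets criterion V): it is volatile.
By R22 (it is in category M, it carries flag E, it is labeled): it is classified as S1.
By R30 (it is neutralized first, it is hazardous): it is flammable.
By R2 (it carries flag P1): it meets criterion F1.
By R11 (it satisfies condition D, it has marker L1, it is an oxidizer): it satisfies condition H1.
By R28 (it is flammable, it carries flag E): it is light-sensitive.
By R31 (it meets criterion F1, it reacts with water): it is stored cold.
By R5 (it satisfies condition H1, it is volatile): it is in category S.
By R21 (it is classified as S1, it has marker J1, it is light-sensitive): it carries flag U.
By R29 (it is in category S, it is stored cold): it is in state Z.
By R7 (it is in state Z, it meets criterion T, it meets criterion V): it is in category Q1.
By R27 (it is in category Q1, it is in category P): it carries flag A.
By R9 (it carries flag A): it is classified as T1.
By R32 (it is classified as T1, it carries flag E): it requires a fume hood.
By R26 (it requires a fume hood): it is in category Y1.
By R33 (it is in category Y1, it carries flag U): it is in category K.

Yes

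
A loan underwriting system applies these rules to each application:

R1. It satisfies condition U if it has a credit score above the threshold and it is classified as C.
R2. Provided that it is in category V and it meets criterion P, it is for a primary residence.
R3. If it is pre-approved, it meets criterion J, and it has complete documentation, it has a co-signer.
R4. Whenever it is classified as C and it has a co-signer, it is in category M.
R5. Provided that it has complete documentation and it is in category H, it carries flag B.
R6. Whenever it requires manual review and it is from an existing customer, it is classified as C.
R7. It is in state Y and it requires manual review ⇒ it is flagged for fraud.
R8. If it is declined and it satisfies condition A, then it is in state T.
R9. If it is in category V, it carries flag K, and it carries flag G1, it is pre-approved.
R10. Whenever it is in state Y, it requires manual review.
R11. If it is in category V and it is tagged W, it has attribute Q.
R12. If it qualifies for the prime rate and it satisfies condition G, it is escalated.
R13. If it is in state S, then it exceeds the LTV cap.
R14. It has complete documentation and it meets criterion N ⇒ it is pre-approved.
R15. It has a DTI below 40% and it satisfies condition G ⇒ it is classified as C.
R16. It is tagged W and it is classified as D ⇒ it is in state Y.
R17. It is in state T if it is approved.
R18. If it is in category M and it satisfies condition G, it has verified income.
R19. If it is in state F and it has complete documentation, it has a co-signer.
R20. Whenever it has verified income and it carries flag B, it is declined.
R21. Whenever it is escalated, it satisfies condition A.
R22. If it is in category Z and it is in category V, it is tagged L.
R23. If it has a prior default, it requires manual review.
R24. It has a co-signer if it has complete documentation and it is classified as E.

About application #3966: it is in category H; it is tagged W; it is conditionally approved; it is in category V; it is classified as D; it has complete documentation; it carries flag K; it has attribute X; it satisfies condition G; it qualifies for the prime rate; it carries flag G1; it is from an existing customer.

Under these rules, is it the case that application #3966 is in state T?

No

Forward chaining from the given facts derives: carries flag B, is pre-approved, has attribute Q, is escalated, is in state Y, satisfies condition A, requires manual review, is classified as C, is flagged for fraud.
Rules concluding "it is in state T": R8 needs "it is declined"; R17 needs "it is approved" — none of these are established.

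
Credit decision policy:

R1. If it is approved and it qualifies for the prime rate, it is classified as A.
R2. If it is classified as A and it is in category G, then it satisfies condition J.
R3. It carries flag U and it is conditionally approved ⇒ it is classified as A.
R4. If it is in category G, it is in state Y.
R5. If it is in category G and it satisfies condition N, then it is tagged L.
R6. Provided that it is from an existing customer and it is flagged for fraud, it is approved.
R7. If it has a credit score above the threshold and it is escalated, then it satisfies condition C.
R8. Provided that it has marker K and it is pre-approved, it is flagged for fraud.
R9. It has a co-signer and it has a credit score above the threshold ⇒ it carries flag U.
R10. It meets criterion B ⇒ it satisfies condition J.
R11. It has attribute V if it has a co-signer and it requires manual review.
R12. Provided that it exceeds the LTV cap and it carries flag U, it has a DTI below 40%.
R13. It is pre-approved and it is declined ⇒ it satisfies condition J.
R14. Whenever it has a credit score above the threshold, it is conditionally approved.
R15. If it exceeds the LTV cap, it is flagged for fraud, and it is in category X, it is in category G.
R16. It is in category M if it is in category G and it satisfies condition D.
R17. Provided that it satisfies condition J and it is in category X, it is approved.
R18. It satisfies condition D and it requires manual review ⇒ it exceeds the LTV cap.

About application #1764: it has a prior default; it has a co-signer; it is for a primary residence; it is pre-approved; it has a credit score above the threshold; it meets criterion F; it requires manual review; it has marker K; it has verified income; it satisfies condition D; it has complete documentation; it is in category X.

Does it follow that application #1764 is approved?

Yes

By R8 (it has marker K, it is pre-approved): it is flagged for fraud.
By R9 (it has a co-signer, it has a credit score above the threshold): it carries flag U.
By R14 (it has a credit score above the threshold): it is conditionally approved.
By R18 (it satisfies condition D, it requires manual review): it exceeds the LTV cap.
By R3 (it carries flag U, it is conditionally approved): it is classified as A.
By R15 (it exceeds the LTV cap, it is flagged for fraud, it is in category X): it is in category G.
By R2 (it is classified as A, it is in category G): it satisfies condition J.
By R17 (it satisfies condition J, it is in category X): it is approved.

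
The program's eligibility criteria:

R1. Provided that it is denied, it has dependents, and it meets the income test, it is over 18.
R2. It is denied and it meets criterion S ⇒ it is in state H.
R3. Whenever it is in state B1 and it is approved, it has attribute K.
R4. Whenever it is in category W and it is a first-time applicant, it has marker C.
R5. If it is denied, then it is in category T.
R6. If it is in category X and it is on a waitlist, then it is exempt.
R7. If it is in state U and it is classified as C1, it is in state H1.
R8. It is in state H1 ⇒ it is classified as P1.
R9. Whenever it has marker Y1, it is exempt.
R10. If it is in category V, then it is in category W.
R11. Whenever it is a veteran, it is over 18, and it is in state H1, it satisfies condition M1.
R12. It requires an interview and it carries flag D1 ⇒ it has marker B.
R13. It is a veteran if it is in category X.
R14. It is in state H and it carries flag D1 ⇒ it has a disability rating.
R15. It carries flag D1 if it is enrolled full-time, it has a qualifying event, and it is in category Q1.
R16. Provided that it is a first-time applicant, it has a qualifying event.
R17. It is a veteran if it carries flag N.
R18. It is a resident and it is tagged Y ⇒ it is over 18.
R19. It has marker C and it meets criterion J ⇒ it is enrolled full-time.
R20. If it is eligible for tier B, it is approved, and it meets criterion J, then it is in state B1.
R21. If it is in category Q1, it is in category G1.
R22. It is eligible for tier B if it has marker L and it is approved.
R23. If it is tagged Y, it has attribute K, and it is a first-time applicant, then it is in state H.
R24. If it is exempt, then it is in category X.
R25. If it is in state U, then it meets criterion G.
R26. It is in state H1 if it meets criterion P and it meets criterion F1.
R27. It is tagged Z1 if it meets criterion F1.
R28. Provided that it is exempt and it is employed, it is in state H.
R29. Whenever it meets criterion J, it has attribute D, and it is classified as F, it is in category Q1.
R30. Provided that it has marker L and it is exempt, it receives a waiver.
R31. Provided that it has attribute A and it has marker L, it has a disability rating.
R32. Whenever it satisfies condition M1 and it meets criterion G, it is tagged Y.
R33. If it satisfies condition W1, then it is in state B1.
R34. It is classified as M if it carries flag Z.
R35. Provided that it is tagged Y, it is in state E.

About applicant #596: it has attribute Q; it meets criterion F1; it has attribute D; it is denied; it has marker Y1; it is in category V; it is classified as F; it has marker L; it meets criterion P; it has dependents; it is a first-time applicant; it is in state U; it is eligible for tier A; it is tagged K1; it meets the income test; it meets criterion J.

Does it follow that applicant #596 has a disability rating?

Forward chaining from the given facts derives: is over 18, is in category T, is exempt, is in category W, has a qualifying event, is in category X, meets criterion G, is in state H1, is tagged Z1, is in category Q1, receives a waiver, has marker C, is classified as P1, is a veteran, is enrolled full-time, is in category G1, satisfies condition M1, carries flag D1, is tagged Y, is in state E.
Rules concluding "it has a disability rating": R14 needs "it is in state H"; R31 needs "it has attribute A" — none of these are established.

No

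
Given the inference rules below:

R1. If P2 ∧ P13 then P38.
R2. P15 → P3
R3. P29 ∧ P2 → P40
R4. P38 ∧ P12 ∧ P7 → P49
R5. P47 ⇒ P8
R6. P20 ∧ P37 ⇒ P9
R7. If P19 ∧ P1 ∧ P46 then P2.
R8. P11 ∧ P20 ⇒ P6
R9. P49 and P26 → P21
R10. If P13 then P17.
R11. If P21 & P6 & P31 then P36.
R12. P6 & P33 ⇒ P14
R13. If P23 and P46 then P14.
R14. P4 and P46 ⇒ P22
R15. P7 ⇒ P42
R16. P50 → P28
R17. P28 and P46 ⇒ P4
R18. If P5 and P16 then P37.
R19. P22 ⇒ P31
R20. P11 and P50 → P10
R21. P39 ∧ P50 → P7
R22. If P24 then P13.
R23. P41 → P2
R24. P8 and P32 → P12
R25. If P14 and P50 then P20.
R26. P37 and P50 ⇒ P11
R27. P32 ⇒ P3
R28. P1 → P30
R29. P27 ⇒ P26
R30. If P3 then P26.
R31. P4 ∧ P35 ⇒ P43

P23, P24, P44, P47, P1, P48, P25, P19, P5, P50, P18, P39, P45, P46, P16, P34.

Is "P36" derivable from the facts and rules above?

Forward chaining from the given facts derives: P8, P2, P14, P28, P4, P37, P7, P13, P20, P11, P30, P38, P9, P6, P17, P22, P42, P31, P10.
The only rule concluding P36 is R11, which needs P21; that is never established.

No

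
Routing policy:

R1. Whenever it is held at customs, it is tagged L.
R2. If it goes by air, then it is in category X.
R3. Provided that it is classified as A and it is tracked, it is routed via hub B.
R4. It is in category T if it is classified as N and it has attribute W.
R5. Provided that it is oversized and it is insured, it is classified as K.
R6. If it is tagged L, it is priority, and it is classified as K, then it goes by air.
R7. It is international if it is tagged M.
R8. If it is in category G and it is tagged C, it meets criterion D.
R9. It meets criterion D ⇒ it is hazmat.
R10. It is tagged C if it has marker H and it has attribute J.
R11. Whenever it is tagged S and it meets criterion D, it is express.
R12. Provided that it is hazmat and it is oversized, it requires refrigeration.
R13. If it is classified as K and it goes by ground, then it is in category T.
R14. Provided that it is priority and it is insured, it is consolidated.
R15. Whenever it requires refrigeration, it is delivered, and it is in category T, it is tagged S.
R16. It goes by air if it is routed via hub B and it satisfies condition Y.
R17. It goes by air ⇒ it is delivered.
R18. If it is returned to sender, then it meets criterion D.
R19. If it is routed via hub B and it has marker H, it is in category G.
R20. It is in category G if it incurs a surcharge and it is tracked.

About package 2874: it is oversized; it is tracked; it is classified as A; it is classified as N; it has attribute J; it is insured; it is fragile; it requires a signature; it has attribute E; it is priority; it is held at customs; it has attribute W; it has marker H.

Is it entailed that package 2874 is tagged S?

Yes

By R1 (it is held at customs): it is tagged L.
By R3 (it is classified as A, it is tracked): it is routed via hub B.
By R4 (it is classified as N, it has attribute W): it is in category T.
By R5 (it is oversized, it is insured): it is classified as K.
By R6 (it is tagged L, it is priority, it is classified as K): it goes by air.
By R10 (it has marker H, it has attribute J): it is tagged C.
By R17 (it goes by air): it is delivered.
By R19 (it is routed via hub B, it has marker H): it is in category G.
By R8 (it is in category G, it is tagged C): it meets criterion D.
By R9 (it meets criterion D): it is hazmat.
By R12 (it is hazmat, it is oversized): it requires refrigeration.
By R15 (it requires refrigeration, it is delivered, it is in category T): it is tagged S.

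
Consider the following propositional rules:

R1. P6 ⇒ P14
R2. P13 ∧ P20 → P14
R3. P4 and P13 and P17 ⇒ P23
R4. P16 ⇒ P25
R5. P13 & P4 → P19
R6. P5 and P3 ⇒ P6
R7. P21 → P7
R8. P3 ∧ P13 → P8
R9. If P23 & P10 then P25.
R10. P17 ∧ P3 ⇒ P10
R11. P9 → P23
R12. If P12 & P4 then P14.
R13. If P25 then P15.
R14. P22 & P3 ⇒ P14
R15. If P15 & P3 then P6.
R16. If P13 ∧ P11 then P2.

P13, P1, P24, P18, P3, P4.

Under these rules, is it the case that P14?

No

Forward chaining from the given facts derives: P19, P8.
Rules concluding P14: R1 needs P6; R2 needs P20; R12 needs P12; R14 needs P22 — none of these are established.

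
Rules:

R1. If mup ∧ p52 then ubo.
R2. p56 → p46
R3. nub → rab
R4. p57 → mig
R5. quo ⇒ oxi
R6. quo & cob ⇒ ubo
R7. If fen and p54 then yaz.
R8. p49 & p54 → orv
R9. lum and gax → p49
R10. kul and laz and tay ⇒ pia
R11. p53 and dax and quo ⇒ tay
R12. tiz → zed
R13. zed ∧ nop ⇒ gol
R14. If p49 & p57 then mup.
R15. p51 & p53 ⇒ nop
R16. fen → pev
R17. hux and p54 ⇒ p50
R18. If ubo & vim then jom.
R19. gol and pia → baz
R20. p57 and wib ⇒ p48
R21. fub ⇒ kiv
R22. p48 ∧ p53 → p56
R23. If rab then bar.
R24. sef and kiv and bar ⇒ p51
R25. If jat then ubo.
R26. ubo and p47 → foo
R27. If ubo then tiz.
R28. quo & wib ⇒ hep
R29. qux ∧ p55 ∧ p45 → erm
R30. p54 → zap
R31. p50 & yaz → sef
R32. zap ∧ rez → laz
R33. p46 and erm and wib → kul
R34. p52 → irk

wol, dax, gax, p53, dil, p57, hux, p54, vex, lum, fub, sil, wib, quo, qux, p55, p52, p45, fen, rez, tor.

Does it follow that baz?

Forward chaining from the given facts derives: mig, oxi, yaz, p49, tay, mup, pev, p50, p48, kiv, p56, hep, erm, zap, sef, laz, irk, ubo, p46, orv, tiz, kul, pia, zed.
The only rule concluding baz is R19, which needs gol; that is never established.

No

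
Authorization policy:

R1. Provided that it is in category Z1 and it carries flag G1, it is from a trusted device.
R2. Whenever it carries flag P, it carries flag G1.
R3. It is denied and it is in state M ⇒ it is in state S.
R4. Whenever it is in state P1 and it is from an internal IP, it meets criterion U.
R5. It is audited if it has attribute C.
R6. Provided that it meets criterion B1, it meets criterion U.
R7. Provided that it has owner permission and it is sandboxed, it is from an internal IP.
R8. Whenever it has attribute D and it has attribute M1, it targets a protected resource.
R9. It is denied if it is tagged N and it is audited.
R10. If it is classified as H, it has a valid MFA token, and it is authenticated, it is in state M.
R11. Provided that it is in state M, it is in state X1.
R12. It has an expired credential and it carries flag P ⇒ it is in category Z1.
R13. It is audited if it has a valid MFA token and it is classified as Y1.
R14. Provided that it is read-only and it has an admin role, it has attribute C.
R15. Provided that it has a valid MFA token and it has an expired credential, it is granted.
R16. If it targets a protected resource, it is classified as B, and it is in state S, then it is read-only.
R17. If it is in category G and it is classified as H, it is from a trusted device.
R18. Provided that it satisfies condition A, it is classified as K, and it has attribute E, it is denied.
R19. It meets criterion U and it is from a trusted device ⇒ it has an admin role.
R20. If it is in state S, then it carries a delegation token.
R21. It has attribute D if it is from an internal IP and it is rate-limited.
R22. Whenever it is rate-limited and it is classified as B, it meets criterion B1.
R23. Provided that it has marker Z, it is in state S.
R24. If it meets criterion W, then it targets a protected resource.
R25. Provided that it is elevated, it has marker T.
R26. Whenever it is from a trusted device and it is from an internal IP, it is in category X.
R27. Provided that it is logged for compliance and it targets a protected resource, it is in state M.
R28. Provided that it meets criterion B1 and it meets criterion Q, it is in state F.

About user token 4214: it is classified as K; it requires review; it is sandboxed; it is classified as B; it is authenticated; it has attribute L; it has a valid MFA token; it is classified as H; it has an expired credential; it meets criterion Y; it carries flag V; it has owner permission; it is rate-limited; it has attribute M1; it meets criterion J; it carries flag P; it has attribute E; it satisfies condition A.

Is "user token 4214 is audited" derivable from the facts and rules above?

Yes

By R2 (it carries flag P): it carries flag G1.
By R7 (it has owner permission, it is sandboxed): it is from an internal IP.
By R10 (it is classified as H, it has a valid MFA token, it is authenticated): it is in state M.
By R12 (it has an expired credential, it carries flag P): it is in category Z1.
By R18 (it satisfies condition A, it is classified as K, it has attribute E): it is denied.
By R21 (it is from an internal IP, it is rate-limited): it has attribute D.
By R22 (it is rate-limited, it is classified as B): it meets criterion B1.
By R1 (it is in category Z1, it carries flag G1): it is from a trusted device.
By R3 (it is denied, it is in state M): it is in state S.
By R6 (it meets criterion B1): it meets criterion U.
By R8 (it has attribute D, it has attribute M1): it targets a protected resource.
By R16 (it targets a protected resource, it is classified as B, it is in state S): it is read-only.
By R19 (it meets criterion U, it is from a trusted device): it has an admin role.
By R14 (it is read-only, it has an admin role): it has attribute C.
By R5 (it has attribute C): it is audited.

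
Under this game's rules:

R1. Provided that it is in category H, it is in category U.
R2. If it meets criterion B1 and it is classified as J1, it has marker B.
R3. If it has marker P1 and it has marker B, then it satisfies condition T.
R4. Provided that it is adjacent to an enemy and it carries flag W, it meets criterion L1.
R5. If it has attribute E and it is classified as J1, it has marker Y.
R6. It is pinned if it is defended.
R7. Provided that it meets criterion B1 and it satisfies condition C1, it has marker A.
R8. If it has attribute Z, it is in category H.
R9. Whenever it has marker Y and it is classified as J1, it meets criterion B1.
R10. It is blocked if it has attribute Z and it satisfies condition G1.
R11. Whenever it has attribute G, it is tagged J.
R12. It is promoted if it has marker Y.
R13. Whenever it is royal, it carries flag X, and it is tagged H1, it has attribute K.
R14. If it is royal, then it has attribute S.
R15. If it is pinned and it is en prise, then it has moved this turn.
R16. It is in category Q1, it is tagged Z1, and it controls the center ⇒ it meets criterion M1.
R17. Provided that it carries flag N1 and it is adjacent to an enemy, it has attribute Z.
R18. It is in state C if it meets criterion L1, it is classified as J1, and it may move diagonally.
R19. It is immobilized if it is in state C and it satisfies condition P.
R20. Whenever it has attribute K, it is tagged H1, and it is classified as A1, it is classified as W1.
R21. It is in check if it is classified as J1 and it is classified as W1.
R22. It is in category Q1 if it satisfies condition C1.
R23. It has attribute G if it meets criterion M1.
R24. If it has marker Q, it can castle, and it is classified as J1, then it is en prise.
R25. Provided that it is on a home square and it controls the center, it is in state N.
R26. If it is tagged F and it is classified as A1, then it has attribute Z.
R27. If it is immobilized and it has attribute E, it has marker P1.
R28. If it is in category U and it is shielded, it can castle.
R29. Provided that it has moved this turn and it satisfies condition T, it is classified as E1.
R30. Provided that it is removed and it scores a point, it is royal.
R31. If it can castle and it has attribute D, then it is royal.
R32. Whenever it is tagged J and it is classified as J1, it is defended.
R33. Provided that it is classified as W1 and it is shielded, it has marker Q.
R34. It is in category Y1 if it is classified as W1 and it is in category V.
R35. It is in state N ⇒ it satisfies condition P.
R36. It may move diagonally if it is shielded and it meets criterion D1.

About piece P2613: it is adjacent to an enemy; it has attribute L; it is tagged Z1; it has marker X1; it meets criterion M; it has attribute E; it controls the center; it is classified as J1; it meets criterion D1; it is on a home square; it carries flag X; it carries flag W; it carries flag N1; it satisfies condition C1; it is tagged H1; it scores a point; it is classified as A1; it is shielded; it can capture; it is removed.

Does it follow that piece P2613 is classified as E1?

By R4 (it is adjacent to an enemy, it carries flag W): it meets criterion L1.
By R5 (it has attribute E, it is classified as J1): it has marker Y.
By R9 (it has marker Y, it is classified as J1): it meets criterion B1.
By R17 (it carries flag N1, it is adjacent to an enemy): it has attribute Z.
By R22 (it satisfies condition C1): it is in category Q1.
By R25 (it is on a home square, it controls the center): it is in state N.
By R30 (it is removed, it scores a point): it is royal.
By R35 (it is in state N): it satisfies condition P.
By R36 (it is shielded, it meets criterion D1): it may move diagonally.
By R2 (it meets criterion B1, it is classified as J1): it has marker B.
By R8 (it has attribute Z): it is in category H.
By R13 (it is royal, it carries flag X, it is tagged H1): it has attribute K.
By R16 (it is in category Q1, it is tagged Z1, it controls the center): it meets criterion M1.
By R18 (it meets criterion L1, it is classified as J1, it may move diagonally): it is in state C.
By R19 (it is in state C, it satisfies condition P): it is immobilized.
By R20 (it has attribute K, it is tagged H1, it is classified as A1): it is classified as W1.
By R23 (it meets criterion M1): it has attribute G.
By R27 (it is immobilized, it has attribute E): it has marker P1.
By R33 (it is classified as W1, it is shielded): it has marker Q.
By R1 (it is in category H): it is in category U.
By R3 (it has marker P1, it has marker B): it satisfies condition T.
By R11 (it has attribute G): it is tagged J.
By R28 (it is in category U, it is shielded): it can castle.
By R32 (it is tagged J, it is classified as J1): it is defended.
By R6 (it is defended): it is pinned.
By R24 (it has marker Q, it can castle, it is classified as J1): it is en prise.
By R15 (it is pinned, it is en prise): it has moved this turn.
By R29 (it has moved this turn, it satisfies condition T): it is classified as E1.

Yes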